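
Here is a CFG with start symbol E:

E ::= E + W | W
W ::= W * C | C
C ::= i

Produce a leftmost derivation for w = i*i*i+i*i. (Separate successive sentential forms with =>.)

E => E+W => W+W => W*C+W => W*C*C+W => C*C*C+W => i*C*C+W => i*i*C+W => i*i*i+W => i*i*i+W*C => i*i*i+C*C => i*i*i+i*C => i*i*i+i*i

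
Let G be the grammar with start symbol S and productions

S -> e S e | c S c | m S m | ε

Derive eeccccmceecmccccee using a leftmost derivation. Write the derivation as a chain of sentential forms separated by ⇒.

S ⇒ eSe   [S -> e S e]
eSe ⇒ eeSee   [S -> e S e]
eeSee ⇒ eecScee   [S -> c S c]
eecScee ⇒ eeccSccee   [S -> c S c]
eeccSccee ⇒ eecccScccee   [S -> c S c]
eecccScccee ⇒ eeccccSccccee   [S -> c S c]
eeccccSccccee ⇒ eeccccmSmccccee   [S -> m S m]
eeccccmSmccccee ⇒ eeccccmcScmccccee   [S -> c S c]
eeccccmcScmccccee ⇒ eeccccmceSecmccccee   [S -> e S e]
eeccccmceSecmccccee ⇒ eeccccmceecmccccee   [S -> ε]

S⇒eSe⇒eeSee⇒eecScee⇒eeccSccee⇒eecccScccee⇒eeccccSccccee⇒eeccccmSmccccee⇒eeccccmcScmccccee⇒eeccccmceSecmccccee⇒eeccccmceecmccccee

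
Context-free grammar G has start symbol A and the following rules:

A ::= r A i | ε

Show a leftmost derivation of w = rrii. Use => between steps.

A => rAi   [A ::= r A i]
rAi => rrAii   [A ::= r A i]
rrAii => rrii   [A ::= ε]

A => rAi => rrAii => rrii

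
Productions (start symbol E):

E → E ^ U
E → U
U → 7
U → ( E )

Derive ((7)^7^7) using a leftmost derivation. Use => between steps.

E => U   [E → U]
U => (E)   [U → ( E )]
(E) => (E^U)   [E → E ^ U]
(E^U) => (E^U^U)   [E → E ^ U]
(E^U^U) => (U^U^U)   [E → U]
(U^U^U) => ((E)^U^U)   [U → ( E )]
((E)^U^U) => ((U)^U^U)   [E → U]
((U)^U^U) => ((7)^U^U)   [U → 7]
((7)^U^U) => ((7)^7^U)   [U → 7]
((7)^7^U) => ((7)^7^7)   [U → 7]

E => U => (E) => (E^U) => (E^U^U) => (U^U^U) => ((E)^U^U) => ((U)^U^U) => ((7)^U^U) => ((7)^7^U) => ((7)^7^7)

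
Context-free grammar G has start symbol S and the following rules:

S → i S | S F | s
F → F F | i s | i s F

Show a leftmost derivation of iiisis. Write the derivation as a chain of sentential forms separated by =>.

S => iS => iSF => iiSF => iiiSF => iiisF => iiisis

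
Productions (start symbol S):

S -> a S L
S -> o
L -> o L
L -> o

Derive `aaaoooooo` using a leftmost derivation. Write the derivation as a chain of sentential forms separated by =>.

S => aSL => aaSLL => aaaSLLL => aaaoLLL => aaaooLL => aaaoooLL => aaaooooLL => aaaoooooL => aaaoooooo

S => aSL   [S -> a S L]
aSL => aaSLL   [S -> a S L]
aaSLL => aaaSLLL   [S -> a S L]
aaaSLLL => aaaoLLL   [S -> o]
aaaoLLL => aaaooLL   [L -> o]
aaaooLL => aaaoooLL   [L -> o L]
aaaoooLL => aaaooooLL   [L -> o L]
aaaooooLL => aaaoooooL   [L -> o]
aaaoooooL => aaaoooooo   [L -> o]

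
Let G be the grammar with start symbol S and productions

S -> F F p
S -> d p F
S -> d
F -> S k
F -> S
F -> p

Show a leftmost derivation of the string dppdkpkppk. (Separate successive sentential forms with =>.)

S=>dpF=>dpSk=>dpFFpk=>dpSkFpk=>dpFFpkFpk=>dppFpkFpk=>dppSkpkFpk=>dppdkpkFpk=>dppdkpkppk

S => dpF   [S -> d p F]
dpF => dpSk   [F -> S k]
dpSk => dpFFpk   [S -> F F p]
dpFFpk => dpSkFpk   [F -> S k]
dpSkFpk => dpFFpkFpk   [S -> F F p]
dpFFpkFpk => dppFpkFpk   [F -> p]
dppFpkFpk => dppSkpkFpk   [F -> S k]
dppSkpkFpk => dppdkpkFpk   [S -> d]
dppdkpkFpk => dppdkpkppk   [F -> p]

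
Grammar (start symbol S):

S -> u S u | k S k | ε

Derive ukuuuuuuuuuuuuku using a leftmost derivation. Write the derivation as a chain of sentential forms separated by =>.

S => uSu => ukSku => ukuSuku => ukuuSuuku => ukuuuSuuuku => ukuuuuSuuuuku => ukuuuuuSuuuuuku => ukuuuuuuSuuuuuuku => ukuuuuuuuuuuuuku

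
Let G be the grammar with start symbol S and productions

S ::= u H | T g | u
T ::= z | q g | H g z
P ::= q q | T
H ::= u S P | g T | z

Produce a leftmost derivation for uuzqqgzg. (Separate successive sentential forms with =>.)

S => Tg => Hgzg => uSPgzg => uuHPgzg => uuzPgzg => uuzqqgzg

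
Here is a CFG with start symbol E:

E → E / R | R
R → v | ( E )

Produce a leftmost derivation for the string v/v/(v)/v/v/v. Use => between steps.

E => E/R => E/R/R => E/R/R/R => E/R/R/R/R => E/R/R/R/R/R => R/R/R/R/R/R => v/R/R/R/R/R => v/v/R/R/R/R => v/v/(E)/R/R/R => v/v/(R)/R/R/R => v/v/(v)/R/R/R => v/v/(v)/v/R/R => v/v/(v)/v/v/R => v/v/(v)/v/v/v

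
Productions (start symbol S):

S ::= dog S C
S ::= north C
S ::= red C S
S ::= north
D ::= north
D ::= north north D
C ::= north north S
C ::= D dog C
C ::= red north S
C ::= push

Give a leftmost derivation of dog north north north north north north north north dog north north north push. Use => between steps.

S => dog S C   [S ::= dog S C]
dog S C => dog north C C   [S ::= north C]
dog north C C => dog north D dog C C   [C ::= D dog C]
dog north D dog C C => dog north north north D dog C C   [D ::= north north D]
dog north north north D dog C C => dog north north north north north D dog C C   [D ::= north north D]
dog north north north north north D dog C C => dog north north north north north north north D dog C C   [D ::= north north D]
dog north north north north north north north D dog C C => dog north north north north north north north north dog C C   [D ::= north]
dog north north north north north north north north dog C C => dog north north north north north north north north dog north north S C   [C ::= north north S]
dog north north north north north north north north dog north north S C => dog north north north north north north north north dog north north north C   [S ::= north]
dog north north north north north north north north dog north north north C => dog north north north north north north north north dog north north north push   [C ::= push]

S => dog S C => dog north C C => dog north D dog C C => dog north north north D dog C C => dog north north north north north D dog C C => dog north north north north north north north D dog C C => dog north north north north north north north north dog C C => dog north north north north north north north north dog north north S C => dog north north north north north north north north dog north north north C => dog north north north north north north north north dog north north north push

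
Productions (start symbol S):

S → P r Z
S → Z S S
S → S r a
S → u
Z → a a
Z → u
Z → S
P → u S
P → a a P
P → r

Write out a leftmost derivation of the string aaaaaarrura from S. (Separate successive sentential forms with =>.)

S => Sra => PrZra => aaPrZra => aaaaPrZra => aaaaaaPrZra => aaaaaarrZra => aaaaaarrura

S => Sra   [S → S r a]
Sra => PrZra   [S → P r Z]
PrZra => aaPrZra   [P → a a P]
aaPrZra => aaaaPrZra   [P → a a P]
aaaaPrZra => aaaaaaPrZra   [P → a a P]
aaaaaaPrZra => aaaaaarrZra   [P → r]
aaaaaarrZra => aaaaaarrura   [Z → u]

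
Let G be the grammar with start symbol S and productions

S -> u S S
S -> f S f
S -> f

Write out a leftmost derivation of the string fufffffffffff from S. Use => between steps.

S => fSf => fuSSf => fufSf => fuffSff => fufffSfff => fuffffSffff => fufffffSfffff => fufffffffffff

S => fSf   [S -> f S f]
fSf => fuSSf   [S -> u S S]
fuSSf => fufSf   [S -> f]
fufSf => fuffSff   [S -> f S f]
fuffSff => fufffSfff   [S -> f S f]
fufffSfff => fuffffSffff   [S -> f S f]
fuffffSffff => fufffffSfffff   [S -> f S f]
fufffffSfffff => fufffffffffff   [S -> f]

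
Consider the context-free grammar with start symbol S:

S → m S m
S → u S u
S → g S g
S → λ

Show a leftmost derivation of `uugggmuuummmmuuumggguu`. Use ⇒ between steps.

S ⇒ uSu ⇒ uuSuu ⇒ uugSguu ⇒ uuggSgguu ⇒ uugggSggguu ⇒ uugggmSmggguu ⇒ uugggmuSumggguu ⇒ uugggmuuSuumggguu ⇒ uugggmuuuSuuumggguu ⇒ uugggmuuumSmuuumggguu ⇒ uugggmuuummSmmuuumggguu ⇒ uugggmuuummmmuuumggguu

S ⇒ uSu   [S → u S u]
uSu ⇒ uuSuu   [S → u S u]
uuSuu ⇒ uugSguu   [S → g S g]
uugSguu ⇒ uuggSgguu   [S → g S g]
uuggSgguu ⇒ uugggSggguu   [S → g S g]
uugggSggguu ⇒ uugggmSmggguu   [S → m S m]
uugggmSmggguu ⇒ uugggmuSumggguu   [S → u S u]
uugggmuSumggguu ⇒ uugggmuuSuumggguu   [S → u S u]
uugggmuuSuumggguu ⇒ uugggmuuuSuuumggguu   [S → u S u]
uugggmuuuSuuumggguu ⇒ uugggmuuumSmuuumggguu   [S → m S m]
uugggmuuumSmuuumggguu ⇒ uugggmuuummSmmuuumggguu   [S → m S m]
uugggmuuummSmmuuumggguu ⇒ uugggmuuummmmuuumggguu   [S → λ]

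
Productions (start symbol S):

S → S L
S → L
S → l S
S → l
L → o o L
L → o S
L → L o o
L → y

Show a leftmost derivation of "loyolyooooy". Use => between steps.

S => lS => lL => loS => loSL => loSLL => loSLLL => loLLLL => loyLLL => loyoSLL => loyolLL => loyolLooL => loyolyooL => loyolyooooL => loyolyooooy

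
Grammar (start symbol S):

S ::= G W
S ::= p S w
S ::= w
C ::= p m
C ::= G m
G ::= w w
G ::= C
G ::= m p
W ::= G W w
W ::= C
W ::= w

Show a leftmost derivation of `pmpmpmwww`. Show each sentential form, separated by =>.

S => pSw => pGWw => pCWw => pGmWw => pmpmWw => pmpmGWww => pmpmCWww => pmpmpmWww => pmpmpmwww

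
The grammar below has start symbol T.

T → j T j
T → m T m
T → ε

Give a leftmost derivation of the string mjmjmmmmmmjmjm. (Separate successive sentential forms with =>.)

T=>mTm=>mjTjm=>mjmTmjm=>mjmjTjmjm=>mjmjmTmjmjm=>mjmjmmTmmjmjm=>mjmjmmmTmmmjmjm=>mjmjmmmmmmjmjm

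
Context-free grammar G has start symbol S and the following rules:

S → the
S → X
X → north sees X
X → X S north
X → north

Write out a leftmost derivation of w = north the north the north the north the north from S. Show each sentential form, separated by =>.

S => X => X S north => X S north S north => X S north S north S north => X S north S north S north S north => north S north S north S north S north => north the north S north S north S north => north the north the north S north S north => north the north the north the north S north => north the north the north the north the north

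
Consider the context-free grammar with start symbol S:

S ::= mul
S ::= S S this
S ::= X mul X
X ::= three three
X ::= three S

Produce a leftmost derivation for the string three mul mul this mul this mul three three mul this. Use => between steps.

S => S S this => X mul X S this => three S mul X S this => three S S this mul X S this => three S S this S this mul X S this => three mul S this S this mul X S this => three mul mul this S this mul X S this => three mul mul this mul this mul X S this => three mul mul this mul this mul three three S this => three mul mul this mul this mul three three mul this

S => S S this   [S ::= S S this]
S S this => X mul X S this   [S ::= X mul X]
X mul X S this => three S mul X S this   [X ::= three S]
three S mul X S this => three S S this mul X S this   [S ::= S S this]
three S S this mul X S this => three S S this S this mul X S this   [S ::= S S this]
three S S this S this mul X S this => three mul S this S this mul X S this   [S ::= mul]
three mul S this S this mul X S this => three mul mul this S this mul X S this   [S ::= mul]
three mul mul this S this mul X S this => three mul mul this mul this mul X S this   [S ::= mul]
three mul mul this mul this mul X S this => three mul mul this mul this mul three three S this   [X ::= three three]
three mul mul this mul this mul three three S this => three mul mul this mul this mul three three mul this   [S ::= mul]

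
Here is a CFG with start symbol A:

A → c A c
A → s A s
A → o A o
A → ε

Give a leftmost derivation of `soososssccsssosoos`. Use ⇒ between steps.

A ⇒ sAs   [A → s A s]
sAs ⇒ soAos   [A → o A o]
soAos ⇒ sooAoos   [A → o A o]
sooAoos ⇒ soosAsoos   [A → s A s]
soosAsoos ⇒ soosoAosoos   [A → o A o]
soosoAosoos ⇒ soososAsosoos   [A → s A s]
soososAsosoos ⇒ soosossAssosoos   [A → s A s]
soosossAssosoos ⇒ soososssAsssosoos   [A → s A s]
soososssAsssosoos ⇒ soosossscAcsssosoos   [A → c A c]
soosossscAcsssosoos ⇒ soososssccsssosoos   [A → ε]

A ⇒ sAs ⇒ soAos ⇒ sooAoos ⇒ soosAsoos ⇒ soosoAosoos ⇒ soososAsosoos ⇒ soosossAssosoos ⇒ soososssAsssosoos ⇒ soosossscAcsssosoos ⇒ soososssccsssosoos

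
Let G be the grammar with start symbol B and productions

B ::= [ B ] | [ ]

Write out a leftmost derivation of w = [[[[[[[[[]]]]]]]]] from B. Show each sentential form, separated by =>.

B => [B] => [[B]] => [[[B]]] => [[[[B]]]] => [[[[[B]]]]] => [[[[[[B]]]]]] => [[[[[[[B]]]]]]] => [[[[[[[[B]]]]]]]] => [[[[[[[[[]]]]]]]]]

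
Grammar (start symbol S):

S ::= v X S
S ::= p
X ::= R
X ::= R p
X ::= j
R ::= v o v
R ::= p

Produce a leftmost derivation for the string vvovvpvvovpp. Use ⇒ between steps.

S ⇒ vXS ⇒ vRS ⇒ vvovS ⇒ vvovvXS ⇒ vvovvRS ⇒ vvovvpS ⇒ vvovvpvXS ⇒ vvovvpvRpS ⇒ vvovvpvvovpS ⇒ vvovvpvvovpp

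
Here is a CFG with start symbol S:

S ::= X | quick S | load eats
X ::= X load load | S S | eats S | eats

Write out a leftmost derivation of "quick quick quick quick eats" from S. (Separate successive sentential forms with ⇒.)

S ⇒ quick S ⇒ quick quick S ⇒ quick quick quick S ⇒ quick quick quick quick S ⇒ quick quick quick quick X ⇒ quick quick quick quick eats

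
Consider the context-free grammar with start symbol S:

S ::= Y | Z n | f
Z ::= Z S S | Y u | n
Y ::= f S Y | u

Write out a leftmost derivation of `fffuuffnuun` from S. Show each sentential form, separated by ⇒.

S ⇒ Zn ⇒ Yun ⇒ fSYun ⇒ fZnYun ⇒ fZSSnYun ⇒ fYuSSnYun ⇒ ffSYuSSnYun ⇒ fffYuSSnYun ⇒ fffuuSSnYun ⇒ fffuufSnYun ⇒ fffuuffnYun ⇒ fffuuffnuun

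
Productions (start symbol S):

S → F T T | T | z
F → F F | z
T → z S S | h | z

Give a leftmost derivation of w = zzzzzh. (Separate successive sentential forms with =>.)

S => FTT => FFTT => FFFTT => zFFTT => zFFFTT => zzFFTT => zzzFTT => zzzzTT => zzzzzT => zzzzzh

S => FTT   [S → F T T]
FTT => FFTT   [F → F F]
FFTT => FFFTT   [F → F F]
FFFTT => zFFTT   [F → z]
zFFTT => zFFFTT   [F → F F]
zFFFTT => zzFFTT   [F → z]
zzFFTT => zzzFTT   [F → z]
zzzFTT => zzzzTT   [F → z]
zzzzTT => zzzzzT   [T → z]
zzzzzT => zzzzzh   [T → h]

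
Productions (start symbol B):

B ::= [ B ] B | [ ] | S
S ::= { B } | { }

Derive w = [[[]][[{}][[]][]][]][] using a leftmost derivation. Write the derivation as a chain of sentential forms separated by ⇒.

B ⇒ [B]B   [B ::= [ B ] B]
[B]B ⇒ [[B]B]B   [B ::= [ B ] B]
[[B]B]B ⇒ [[[]]B]B   [B ::= [ ]]
[[[]]B]B ⇒ [[[]][B]B]B   [B ::= [ B ] B]
[[[]][B]B]B ⇒ [[[]][[B]B]B]B   [B ::= [ B ] B]
[[[]][[B]B]B]B ⇒ [[[]][[S]B]B]B   [B ::= S]
[[[]][[S]B]B]B ⇒ [[[]][[{}]B]B]B   [S ::= { }]
[[[]][[{}]B]B]B ⇒ [[[]][[{}][B]B]B]B   [B ::= [ B ] B]
[[[]][[{}][B]B]B]B ⇒ [[[]][[{}][[]]B]B]B   [B ::= [ ]]
[[[]][[{}][[]]B]B]B ⇒ [[[]][[{}][[]][]]B]B   [B ::= [ ]]
[[[]][[{}][[]][]]B]B ⇒ [[[]][[{}][[]][]][]]B   [B ::= [ ]]
[[[]][[{}][[]][]][]]B ⇒ [[[]][[{}][[]][]][]][]   [B ::= [ ]]

B ⇒ [B]B ⇒ [[B]B]B ⇒ [[[]]B]B ⇒ [[[]][B]B]B ⇒ [[[]][[B]B]B]B ⇒ [[[]][[S]B]B]B ⇒ [[[]][[{}]B]B]B ⇒ [[[]][[{}][B]B]B]B ⇒ [[[]][[{}][[]]B]B]B ⇒ [[[]][[{}][[]][]]B]B ⇒ [[[]][[{}][[]][]][]]B ⇒ [[[]][[{}][[]][]][]][]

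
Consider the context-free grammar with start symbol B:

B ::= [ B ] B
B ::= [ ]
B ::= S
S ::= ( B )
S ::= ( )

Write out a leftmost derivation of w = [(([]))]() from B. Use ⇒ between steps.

B ⇒ [B]B ⇒ [S]B ⇒ [(B)]B ⇒ [(S)]B ⇒ [((B))]B ⇒ [(([]))]B ⇒ [(([]))]S ⇒ [(([]))]()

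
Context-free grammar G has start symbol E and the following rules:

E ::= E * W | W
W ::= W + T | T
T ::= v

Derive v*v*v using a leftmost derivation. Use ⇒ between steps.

E ⇒ E*W   [E ::= E * W]
E*W ⇒ E*W*W   [E ::= E * W]
E*W*W ⇒ W*W*W   [E ::= W]
W*W*W ⇒ T*W*W   [W ::= T]
T*W*W ⇒ v*W*W   [T ::= v]
v*W*W ⇒ v*T*W   [W ::= T]
v*T*W ⇒ v*v*W   [T ::= v]
v*v*W ⇒ v*v*T   [W ::= T]
v*v*T ⇒ v*v*v   [T ::= v]

E⇒E*W⇒E*W*W⇒W*W*W⇒T*W*W⇒v*W*W⇒v*T*W⇒v*v*W⇒v*v*T⇒v*v*v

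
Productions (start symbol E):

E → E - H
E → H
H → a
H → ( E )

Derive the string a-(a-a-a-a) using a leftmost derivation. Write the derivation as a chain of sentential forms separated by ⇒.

E ⇒ E-H ⇒ H-H ⇒ a-H ⇒ a-(E) ⇒ a-(E-H) ⇒ a-(E-H-H) ⇒ a-(E-H-H-H) ⇒ a-(H-H-H-H) ⇒ a-(a-H-H-H) ⇒ a-(a-a-H-H) ⇒ a-(a-a-a-H) ⇒ a-(a-a-a-a)

E ⇒ E-H   [E → E - H]
E-H ⇒ H-H   [E → H]
H-H ⇒ a-H   [H → a]
a-H ⇒ a-(E)   [H → ( E )]
a-(E) ⇒ a-(E-H)   [E → E - H]
a-(E-H) ⇒ a-(E-H-H)   [E → E - H]
a-(E-H-H) ⇒ a-(E-H-H-H)   [E → E - H]
a-(E-H-H-H) ⇒ a-(H-H-H-H)   [E → H]
a-(H-H-H-H) ⇒ a-(a-H-H-H)   [H → a]
a-(a-H-H-H) ⇒ a-(a-a-H-H)   [H → a]
a-(a-a-H-H) ⇒ a-(a-a-a-H)   [H → a]
a-(a-a-a-H) ⇒ a-(a-a-a-a)   [H → a]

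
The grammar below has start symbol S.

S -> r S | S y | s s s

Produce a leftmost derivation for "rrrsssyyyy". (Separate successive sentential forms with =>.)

S => rS => rSy => rrSy => rrSyy => rrSyyy => rrSyyyy => rrrSyyyy => rrrsssyyyy

S => rS   [S -> r S]
rS => rSy   [S -> S y]
rSy => rrSy   [S -> r S]
rrSy => rrSyy   [S -> S y]
rrSyy => rrSyyy   [S -> S y]
rrSyyy => rrSyyyy   [S -> S y]
rrSyyyy => rrrSyyyy   [S -> r S]
rrrSyyyy => rrrsssyyyy   [S -> s s s]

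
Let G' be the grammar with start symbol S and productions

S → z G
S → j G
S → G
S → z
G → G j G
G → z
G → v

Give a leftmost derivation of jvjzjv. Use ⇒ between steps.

S⇒jG⇒jGjG⇒jGjGjG⇒jvjGjG⇒jvjzjG⇒jvjzjv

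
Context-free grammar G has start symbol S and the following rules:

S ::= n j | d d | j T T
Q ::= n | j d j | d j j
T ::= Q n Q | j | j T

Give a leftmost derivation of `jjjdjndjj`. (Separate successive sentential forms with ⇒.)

S ⇒ jTT   [S ::= j T T]
jTT ⇒ jjT   [T ::= j]
jjT ⇒ jjQnQ   [T ::= Q n Q]
jjQnQ ⇒ jjjdjnQ   [Q ::= j d j]
jjjdjnQ ⇒ jjjdjndjj   [Q ::= d j j]

S ⇒ jTT ⇒ jjT ⇒ jjQnQ ⇒ jjjdjnQ ⇒ jjjdjndjj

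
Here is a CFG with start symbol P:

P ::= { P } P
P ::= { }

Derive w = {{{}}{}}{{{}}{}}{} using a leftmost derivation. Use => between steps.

P => {P}P => {{P}P}P => {{{}}P}P => {{{}}{}}P => {{{}}{}}{P}P => {{{}}{}}{{P}P}P => {{{}}{}}{{{}}P}P => {{{}}{}}{{{}}{}}P => {{{}}{}}{{{}}{}}{}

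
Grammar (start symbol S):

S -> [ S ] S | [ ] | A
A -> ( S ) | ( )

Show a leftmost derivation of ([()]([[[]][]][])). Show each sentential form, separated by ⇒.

S⇒A⇒(S)⇒([S]S)⇒([A]S)⇒([()]S)⇒([()]A)⇒([()](S))⇒([()]([S]S))⇒([()]([[S]S]S))⇒([()]([[[]]S]S))⇒([()]([[[]][]]S))⇒([()]([[[]][]][]))

S ⇒ A   [S -> A]
A ⇒ (S)   [A -> ( S )]
(S) ⇒ ([S]S)   [S -> [ S ] S]
([S]S) ⇒ ([A]S)   [S -> A]
([A]S) ⇒ ([()]S)   [A -> ( )]
([()]S) ⇒ ([()]A)   [S -> A]
([()]A) ⇒ ([()](S))   [A -> ( S )]
([()](S)) ⇒ ([()]([S]S))   [S -> [ S ] S]
([()]([S]S)) ⇒ ([()]([[S]S]S))   [S -> [ S ] S]
([()]([[S]S]S)) ⇒ ([()]([[[]]S]S))   [S -> [ ]]
([()]([[[]]S]S)) ⇒ ([()]([[[]][]]S))   [S -> [ ]]
([()]([[[]][]]S)) ⇒ ([()]([[[]][]][]))   [S -> [ ]]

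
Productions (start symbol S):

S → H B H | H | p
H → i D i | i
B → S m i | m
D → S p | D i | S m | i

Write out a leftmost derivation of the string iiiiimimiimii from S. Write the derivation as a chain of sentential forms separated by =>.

S => HBH   [S → H B H]
HBH => iBH   [H → i]
iBH => iSmiH   [B → S m i]
iSmiH => iHBHmiH   [S → H B H]
iHBHmiH => iiDiBHmiH   [H → i D i]
iiDiBHmiH => iiiiBHmiH   [D → i]
iiiiBHmiH => iiiiSmiHmiH   [B → S m i]
iiiiSmiHmiH => iiiiHBHmiHmiH   [S → H B H]
iiiiHBHmiHmiH => iiiiiBHmiHmiH   [H → i]
iiiiiBHmiHmiH => iiiiimHmiHmiH   [B → m]
iiiiimHmiHmiH => iiiiimimiHmiH   [H → i]
iiiiimimiHmiH => iiiiimimiimiH   [H → i]
iiiiimimiimiH => iiiiimimiimii   [H → i]

S => HBH => iBH => iSmiH => iHBHmiH => iiDiBHmiH => iiiiBHmiH => iiiiSmiHmiH => iiiiHBHmiHmiH => iiiiiBHmiHmiH => iiiiimHmiHmiH => iiiiimimiHmiH => iiiiimimiimiH => iiiiimimiimii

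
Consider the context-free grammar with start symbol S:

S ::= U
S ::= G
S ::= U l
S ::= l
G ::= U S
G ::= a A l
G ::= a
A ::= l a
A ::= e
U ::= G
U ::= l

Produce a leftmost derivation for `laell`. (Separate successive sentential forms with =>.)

S => Ul   [S ::= U l]
Ul => Gl   [U ::= G]
Gl => USl   [G ::= U S]
USl => lSl   [U ::= l]
lSl => lGl   [S ::= G]
lGl => laAll   [G ::= a A l]
laAll => laell   [A ::= e]

S => Ul => Gl => USl => lSl => lGl => laAll => laell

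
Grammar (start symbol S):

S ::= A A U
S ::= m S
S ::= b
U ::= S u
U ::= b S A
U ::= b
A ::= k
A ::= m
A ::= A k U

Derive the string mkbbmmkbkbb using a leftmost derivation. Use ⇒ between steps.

S ⇒ AAU   [S ::= A A U]
AAU ⇒ AkUAU   [A ::= A k U]
AkUAU ⇒ mkUAU   [A ::= m]
mkUAU ⇒ mkbSAAU   [U ::= b S A]
mkbSAAU ⇒ mkbbAAU   [S ::= b]
mkbbAAU ⇒ mkbbmAU   [A ::= m]
mkbbmAU ⇒ mkbbmAkUU   [A ::= A k U]
mkbbmAkUU ⇒ mkbbmAkUkUU   [A ::= A k U]
mkbbmAkUkUU ⇒ mkbbmmkUkUU   [A ::= m]
mkbbmmkUkUU ⇒ mkbbmmkbkUU   [U ::= b]
mkbbmmkbkUU ⇒ mkbbmmkbkbU   [U ::= b]
mkbbmmkbkbU ⇒ mkbbmmkbkbb   [U ::= b]

S⇒AAU⇒AkUAU⇒mkUAU⇒mkbSAAU⇒mkbbAAU⇒mkbbmAU⇒mkbbmAkUU⇒mkbbmAkUkUU⇒mkbbmmkUkUU⇒mkbbmmkbkUU⇒mkbbmmkbkbU⇒mkbbmmkbkbb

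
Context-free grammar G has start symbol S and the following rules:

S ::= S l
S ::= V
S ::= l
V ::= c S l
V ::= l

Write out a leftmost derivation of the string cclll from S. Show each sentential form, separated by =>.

S => V   [S ::= V]
V => cSl   [V ::= c S l]
cSl => cVl   [S ::= V]
cVl => ccSll   [V ::= c S l]
ccSll => ccVll   [S ::= V]
ccVll => cclll   [V ::= l]

S=>V=>cSl=>cVl=>ccSll=>ccVll=>cclll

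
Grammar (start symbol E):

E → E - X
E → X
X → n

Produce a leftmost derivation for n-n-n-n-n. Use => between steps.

E => E-X   [E → E - X]
E-X => E-X-X   [E → E - X]
E-X-X => E-X-X-X   [E → E - X]
E-X-X-X => E-X-X-X-X   [E → E - X]
E-X-X-X-X => X-X-X-X-X   [E → X]
X-X-X-X-X => n-X-X-X-X   [X → n]
n-X-X-X-X => n-n-X-X-X   [X → n]
n-n-X-X-X => n-n-n-X-X   [X → n]
n-n-n-X-X => n-n-n-n-X   [X → n]
n-n-n-n-X => n-n-n-n-n   [X → n]

E => E-X => E-X-X => E-X-X-X => E-X-X-X-X => X-X-X-X-X => n-X-X-X-X => n-n-X-X-X => n-n-n-X-X => n-n-n-n-X => n-n-n-n-n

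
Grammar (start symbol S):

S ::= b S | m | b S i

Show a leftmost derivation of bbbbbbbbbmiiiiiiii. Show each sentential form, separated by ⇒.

S ⇒ bS ⇒ bbSi ⇒ bbbSii ⇒ bbbbSiii ⇒ bbbbbSiiii ⇒ bbbbbbSiiiii ⇒ bbbbbbbSiiiiii ⇒ bbbbbbbbSiiiiiii ⇒ bbbbbbbbbSiiiiiiii ⇒ bbbbbbbbbmiiiiiiii

S ⇒ bS   [S ::= b S]
bS ⇒ bbSi   [S ::= b S i]
bbSi ⇒ bbbSii   [S ::= b S i]
bbbSii ⇒ bbbbSiii   [S ::= b S i]
bbbbSiii ⇒ bbbbbSiiii   [S ::= b S i]
bbbbbSiiii ⇒ bbbbbbSiiiii   [S ::= b S i]
bbbbbbSiiiii ⇒ bbbbbbbSiiiiii   [S ::= b S i]
bbbbbbbSiiiiii ⇒ bbbbbbbbSiiiiiii   [S ::= b S i]
bbbbbbbbSiiiiiii ⇒ bbbbbbbbbSiiiiiiii   [S ::= b S i]
bbbbbbbbbSiiiiiiii ⇒ bbbbbbbbbmiiiiiiii   [S ::= m]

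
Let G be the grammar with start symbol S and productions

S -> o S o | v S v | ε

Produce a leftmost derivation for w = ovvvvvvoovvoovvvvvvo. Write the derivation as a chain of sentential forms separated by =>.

S => oSo => ovSvo => ovvSvvo => ovvvSvvvo => ovvvvSvvvvo => ovvvvvSvvvvvo => ovvvvvvSvvvvvvo => ovvvvvvoSovvvvvvo => ovvvvvvooSoovvvvvvo => ovvvvvvoovSvoovvvvvvo => ovvvvvvoovvoovvvvvvo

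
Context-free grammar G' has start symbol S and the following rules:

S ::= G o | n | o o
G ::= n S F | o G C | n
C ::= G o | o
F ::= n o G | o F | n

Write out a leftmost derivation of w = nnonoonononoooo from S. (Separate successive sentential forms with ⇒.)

S ⇒ Go   [S ::= G o]
Go ⇒ nSFo   [G ::= n S F]
nSFo ⇒ nGoFo   [S ::= G o]
nGoFo ⇒ nnoFo   [G ::= n]
nnoFo ⇒ nnonoGo   [F ::= n o G]
nnonoGo ⇒ nnonooGCo   [G ::= o G C]
nnonooGCo ⇒ nnonoonCo   [G ::= n]
nnonoonCo ⇒ nnonoonGoo   [C ::= G o]
nnonoonGoo ⇒ nnonoonoGCoo   [G ::= o G C]
nnonoonoGCoo ⇒ nnonoononCoo   [G ::= n]
nnonoononCoo ⇒ nnonoononGooo   [C ::= G o]
nnonoononGooo ⇒ nnonoononoGCooo   [G ::= o G C]
nnonoononoGCooo ⇒ nnonoonononCooo   [G ::= n]
nnonoonononCooo ⇒ nnonoonononoooo   [C ::= o]

S ⇒ Go ⇒ nSFo ⇒ nGoFo ⇒ nnoFo ⇒ nnonoGo ⇒ nnonooGCo ⇒ nnonoonCo ⇒ nnonoonGoo ⇒ nnonoonoGCoo ⇒ nnonoononCoo ⇒ nnonoononGooo ⇒ nnonoononoGCooo ⇒ nnonoonononCooo ⇒ nnonoonononoooo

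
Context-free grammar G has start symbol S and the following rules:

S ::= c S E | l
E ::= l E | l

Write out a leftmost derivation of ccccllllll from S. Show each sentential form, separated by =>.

S => cSE   [S ::= c S E]
cSE => ccSEE   [S ::= c S E]
ccSEE => cccSEEE   [S ::= c S E]
cccSEEE => ccccSEEEE   [S ::= c S E]
ccccSEEEE => cccclEEEE   [S ::= l]
cccclEEEE => ccccllEEEE   [E ::= l E]
ccccllEEEE => cccclllEEE   [E ::= l]
cccclllEEE => ccccllllEE   [E ::= l]
ccccllllEE => cccclllllE   [E ::= l]
cccclllllE => ccccllllll   [E ::= l]

S=>cSE=>ccSEE=>cccSEEE=>ccccSEEEE=>cccclEEEE=>ccccllEEEE=>cccclllEEE=>ccccllllEE=>cccclllllE=>ccccllllll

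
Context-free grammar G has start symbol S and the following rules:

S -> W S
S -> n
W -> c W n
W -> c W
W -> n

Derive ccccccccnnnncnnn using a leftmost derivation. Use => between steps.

S => WS => cWnS => ccWnS => cccWnS => ccccWnnS => cccccWnnS => ccccccWnnnS => cccccccWnnnS => ccccccccWnnnS => ccccccccnnnnS => ccccccccnnnnWS => ccccccccnnnncWnS => ccccccccnnnncnnS => ccccccccnnnncnnn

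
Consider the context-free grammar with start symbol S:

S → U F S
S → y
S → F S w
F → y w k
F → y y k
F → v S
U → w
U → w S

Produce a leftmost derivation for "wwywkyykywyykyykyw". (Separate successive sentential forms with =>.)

S=>UFS=>wSFS=>wUFSFS=>wwFSFS=>wwywkSFS=>wwywkFSwFS=>wwywkyykSwFS=>wwywkyykywFS=>wwywkyykywyykS=>wwywkyykywyykFSw=>wwywkyykywyykyykSw=>wwywkyykywyykyykyw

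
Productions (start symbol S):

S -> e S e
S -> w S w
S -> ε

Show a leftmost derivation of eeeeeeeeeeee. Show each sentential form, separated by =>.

S => eSe   [S -> e S e]
eSe => eeSee   [S -> e S e]
eeSee => eeeSeee   [S -> e S e]
eeeSeee => eeeeSeeee   [S -> e S e]
eeeeSeeee => eeeeeSeeeee   [S -> e S e]
eeeeeSeeeee => eeeeeeSeeeeee   [S -> e S e]
eeeeeeSeeeeee => eeeeeeeeeeee   [S -> ε]

S => eSe => eeSee => eeeSeee => eeeeSeeee => eeeeeSeeeee => eeeeeeSeeeeee => eeeeeeeeeeee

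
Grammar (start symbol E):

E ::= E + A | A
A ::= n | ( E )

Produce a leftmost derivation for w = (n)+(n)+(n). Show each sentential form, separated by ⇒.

E ⇒ E+A   [E ::= E + A]
E+A ⇒ E+A+A   [E ::= E + A]
E+A+A ⇒ A+A+A   [E ::= A]
A+A+A ⇒ (E)+A+A   [A ::= ( E )]
(E)+A+A ⇒ (A)+A+A   [E ::= A]
(A)+A+A ⇒ (n)+A+A   [A ::= n]
(n)+A+A ⇒ (n)+(E)+A   [A ::= ( E )]
(n)+(E)+A ⇒ (n)+(A)+A   [E ::= A]
(n)+(A)+A ⇒ (n)+(n)+A   [A ::= n]
(n)+(n)+A ⇒ (n)+(n)+(E)   [A ::= ( E )]
(n)+(n)+(E) ⇒ (n)+(n)+(A)   [E ::= A]
(n)+(n)+(A) ⇒ (n)+(n)+(n)   [A ::= n]

E ⇒ E+A ⇒ E+A+A ⇒ A+A+A ⇒ (E)+A+A ⇒ (A)+A+A ⇒ (n)+A+A ⇒ (n)+(E)+A ⇒ (n)+(A)+A ⇒ (n)+(n)+A ⇒ (n)+(n)+(E) ⇒ (n)+(n)+(A) ⇒ (n)+(n)+(n)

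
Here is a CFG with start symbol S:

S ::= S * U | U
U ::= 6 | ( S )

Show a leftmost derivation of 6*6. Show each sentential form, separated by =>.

S=>S*U=>U*U=>6*U=>6*6

S => S*U   [S ::= S * U]
S*U => U*U   [S ::= U]
U*U => 6*U   [U ::= 6]
6*U => 6*6   [U ::= 6]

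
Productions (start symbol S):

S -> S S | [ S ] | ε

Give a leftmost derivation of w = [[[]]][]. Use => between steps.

S => SS   [S -> S S]
SS => SSS   [S -> S S]
SSS => [S]SS   [S -> [ S ]]
[S]SS => [[S]]SS   [S -> [ S ]]
[[S]]SS => [[[S]]]SS   [S -> [ S ]]
[[[S]]]SS => [[[]]]SS   [S -> ε]
[[[]]]SS => [[[]]][S]S   [S -> [ S ]]
[[[]]][S]S => [[[]]][]S   [S -> ε]
[[[]]][]S => [[[]]][]   [S -> ε]

S=>SS=>SSS=>[S]SS=>[[S]]SS=>[[[S]]]SS=>[[[]]]SS=>[[[]]][S]S=>[[[]]][]S=>[[[]]][]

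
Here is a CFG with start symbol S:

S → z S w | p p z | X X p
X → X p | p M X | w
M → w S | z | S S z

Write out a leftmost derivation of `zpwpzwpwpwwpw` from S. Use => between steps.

S => zSw   [S → z S w]
zSw => zXXpw   [S → X X p]
zXXpw => zpMXXpw   [X → p M X]
zpMXXpw => zpwSXXpw   [M → w S]
zpwSXXpw => zpwXXpXXpw   [S → X X p]
zpwXXpXXpw => zpwXpXpXXpw   [X → X p]
zpwXpXpXXpw => zpwpMXpXpXXpw   [X → p M X]
zpwpMXpXpXXpw => zpwpzXpXpXXpw   [M → z]
zpwpzXpXpXXpw => zpwpzwpXpXXpw   [X → w]
zpwpzwpXpXXpw => zpwpzwpwpXXpw   [X → w]
zpwpzwpwpXXpw => zpwpzwpwpwXpw   [X → w]
zpwpzwpwpwXpw => zpwpzwpwpwwpw   [X → w]

S=>zSw=>zXXpw=>zpMXXpw=>zpwSXXpw=>zpwXXpXXpw=>zpwXpXpXXpw=>zpwpMXpXpXXpw=>zpwpzXpXpXXpw=>zpwpzwpXpXXpw=>zpwpzwpwpXXpw=>zpwpzwpwpwXpw=>zpwpzwpwpwwpw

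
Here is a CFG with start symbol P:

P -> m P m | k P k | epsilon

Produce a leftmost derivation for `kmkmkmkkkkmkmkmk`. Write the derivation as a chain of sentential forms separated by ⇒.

P ⇒ kPk ⇒ kmPmk ⇒ kmkPkmk ⇒ kmkmPmkmk ⇒ kmkmkPkmkmk ⇒ kmkmkmPmkmkmk ⇒ kmkmkmkPkmkmkmk ⇒ kmkmkmkkPkkmkmkmk ⇒ kmkmkmkkkkmkmkmk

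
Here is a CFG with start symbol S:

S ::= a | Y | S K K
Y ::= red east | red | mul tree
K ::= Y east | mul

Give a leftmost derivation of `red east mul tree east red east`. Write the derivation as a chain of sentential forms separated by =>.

S => S K K   [S ::= S K K]
S K K => Y K K   [S ::= Y]
Y K K => red east K K   [Y ::= red east]
red east K K => red east Y east K   [K ::= Y east]
red east Y east K => red east mul tree east K   [Y ::= mul tree]
red east mul tree east K => red east mul tree east Y east   [K ::= Y east]
red east mul tree east Y east => red east mul tree east red east   [Y ::= red]

S => S K K => Y K K => red east K K => red east Y east K => red east mul tree east K => red east mul tree east Y east => red east mul tree east red east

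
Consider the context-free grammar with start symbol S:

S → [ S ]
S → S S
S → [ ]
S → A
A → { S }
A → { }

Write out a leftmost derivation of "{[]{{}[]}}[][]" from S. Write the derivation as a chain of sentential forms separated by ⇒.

S ⇒ SS ⇒ SSS ⇒ ASS ⇒ {S}SS ⇒ {SS}SS ⇒ {[]S}SS ⇒ {[]A}SS ⇒ {[]{S}}SS ⇒ {[]{SS}}SS ⇒ {[]{AS}}SS ⇒ {[]{{}S}}SS ⇒ {[]{{}[]}}SS ⇒ {[]{{}[]}}[]S ⇒ {[]{{}[]}}[][]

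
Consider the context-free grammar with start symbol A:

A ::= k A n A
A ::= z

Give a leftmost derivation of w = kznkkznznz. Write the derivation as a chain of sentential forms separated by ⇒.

A ⇒ kAnA   [A ::= k A n A]
kAnA ⇒ kznA   [A ::= z]
kznA ⇒ kznkAnA   [A ::= k A n A]
kznkAnA ⇒ kznkkAnAnA   [A ::= k A n A]
kznkkAnAnA ⇒ kznkkznAnA   [A ::= z]
kznkkznAnA ⇒ kznkkznznA   [A ::= z]
kznkkznznA ⇒ kznkkznznz   [A ::= z]

A ⇒ kAnA ⇒ kznA ⇒ kznkAnA ⇒ kznkkAnAnA ⇒ kznkkznAnA ⇒ kznkkznznA ⇒ kznkkznznz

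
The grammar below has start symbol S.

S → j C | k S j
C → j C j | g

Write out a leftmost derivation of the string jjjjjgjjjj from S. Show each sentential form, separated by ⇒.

S ⇒ jC ⇒ jjCj ⇒ jjjCjj ⇒ jjjjCjjj ⇒ jjjjjCjjjj ⇒ jjjjjgjjjj

S ⇒ jC   [S → j C]
jC ⇒ jjCj   [C → j C j]
jjCj ⇒ jjjCjj   [C → j C j]
jjjCjj ⇒ jjjjCjjj   [C → j C j]
jjjjCjjj ⇒ jjjjjCjjjj   [C → j C j]
jjjjjCjjjj ⇒ jjjjjgjjjj   [C → g]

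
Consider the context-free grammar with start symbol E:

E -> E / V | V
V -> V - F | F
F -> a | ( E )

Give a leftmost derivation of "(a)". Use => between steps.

E => V   [E -> V]
V => F   [V -> F]
F => (E)   [F -> ( E )]
(E) => (V)   [E -> V]
(V) => (F)   [V -> F]
(F) => (a)   [F -> a]

E => V => F => (E) => (V) => (F) => (a)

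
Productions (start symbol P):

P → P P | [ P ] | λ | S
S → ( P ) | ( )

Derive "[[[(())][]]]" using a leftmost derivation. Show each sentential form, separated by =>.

P => [P]   [P → [ P ]]
[P] => [[P]]   [P → [ P ]]
[[P]] => [[PP]]   [P → P P]
[[PP]] => [[PPP]]   [P → P P]
[[PPP]] => [[[P]PP]]   [P → [ P ]]
[[[P]PP]] => [[[S]PP]]   [P → S]
[[[S]PP]] => [[[(P)]PP]]   [S → ( P )]
[[[(P)]PP]] => [[[(S)]PP]]   [P → S]
[[[(S)]PP]] => [[[(())]PP]]   [S → ( )]
[[[(())]PP]] => [[[(())]P]]   [P → λ]
[[[(())]P]] => [[[(())][P]]]   [P → [ P ]]
[[[(())][P]]] => [[[(())][]]]   [P → λ]

P => [P] => [[P]] => [[PP]] => [[PPP]] => [[[P]PP]] => [[[S]PP]] => [[[(P)]PP]] => [[[(S)]PP]] => [[[(())]PP]] => [[[(())]P]] => [[[(())][P]]] => [[[(())][]]]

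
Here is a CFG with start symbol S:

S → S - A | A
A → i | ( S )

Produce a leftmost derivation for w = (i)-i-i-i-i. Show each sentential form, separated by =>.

S => S-A => S-A-A => S-A-A-A => S-A-A-A-A => A-A-A-A-A => (S)-A-A-A-A => (A)-A-A-A-A => (i)-A-A-A-A => (i)-i-A-A-A => (i)-i-i-A-A => (i)-i-i-i-A => (i)-i-i-i-i

S => S-A   [S → S - A]
S-A => S-A-A   [S → S - A]
S-A-A => S-A-A-A   [S → S - A]
S-A-A-A => S-A-A-A-A   [S → S - A]
S-A-A-A-A => A-A-A-A-A   [S → A]
A-A-A-A-A => (S)-A-A-A-A   [A → ( S )]
(S)-A-A-A-A => (A)-A-A-A-A   [S → A]
(A)-A-A-A-A => (i)-A-A-A-A   [A → i]
(i)-A-A-A-A => (i)-i-A-A-A   [A → i]
(i)-i-A-A-A => (i)-i-i-A-A   [A → i]
(i)-i-i-A-A => (i)-i-i-i-A   [A → i]
(i)-i-i-i-A => (i)-i-i-i-i   [A → i]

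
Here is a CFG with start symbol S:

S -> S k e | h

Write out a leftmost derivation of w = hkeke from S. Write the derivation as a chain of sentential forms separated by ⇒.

S ⇒ Ske   [S -> S k e]
Ske ⇒ Skeke   [S -> S k e]
Skeke ⇒ hkeke   [S -> h]

S ⇒ Ske ⇒ Skeke ⇒ hkeke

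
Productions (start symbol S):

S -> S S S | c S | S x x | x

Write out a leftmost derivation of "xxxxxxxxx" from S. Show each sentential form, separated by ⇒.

S ⇒ Sxx   [S -> S x x]
Sxx ⇒ SSSxx   [S -> S S S]
SSSxx ⇒ SxxSSxx   [S -> S x x]
SxxSSxx ⇒ SSSxxSSxx   [S -> S S S]
SSSxxSSxx ⇒ xSSxxSSxx   [S -> x]
xSSxxSSxx ⇒ xxSxxSSxx   [S -> x]
xxSxxSSxx ⇒ xxxxxSSxx   [S -> x]
xxxxxSSxx ⇒ xxxxxxSxx   [S -> x]
xxxxxxSxx ⇒ xxxxxxxxx   [S -> x]

S ⇒ Sxx ⇒ SSSxx ⇒ SxxSSxx ⇒ SSSxxSSxx ⇒ xSSxxSSxx ⇒ xxSxxSSxx ⇒ xxxxxSSxx ⇒ xxxxxxSxx ⇒ xxxxxxxxx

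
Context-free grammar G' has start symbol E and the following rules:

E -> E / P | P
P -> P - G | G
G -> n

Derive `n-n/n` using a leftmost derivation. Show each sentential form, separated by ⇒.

E ⇒ E/P   [E -> E / P]
E/P ⇒ P/P   [E -> P]
P/P ⇒ P-G/P   [P -> P - G]
P-G/P ⇒ G-G/P   [P -> G]
G-G/P ⇒ n-G/P   [G -> n]
n-G/P ⇒ n-n/P   [G -> n]
n-n/P ⇒ n-n/G   [P -> G]
n-n/G ⇒ n-n/n   [G -> n]

E ⇒ E/P ⇒ P/P ⇒ P-G/P ⇒ G-G/P ⇒ n-G/P ⇒ n-n/P ⇒ n-n/G ⇒ n-n/n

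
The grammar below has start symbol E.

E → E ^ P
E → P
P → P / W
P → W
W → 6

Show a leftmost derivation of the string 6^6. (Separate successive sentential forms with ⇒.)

E ⇒ E^P ⇒ P^P ⇒ W^P ⇒ 6^P ⇒ 6^W ⇒ 6^6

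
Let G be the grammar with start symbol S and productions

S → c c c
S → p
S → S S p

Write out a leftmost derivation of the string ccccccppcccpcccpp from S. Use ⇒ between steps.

S⇒SSp⇒cccSp⇒cccSSpp⇒cccSSpSpp⇒cccSSpSpSpp⇒ccccccSpSpSpp⇒ccccccppSpSpp⇒ccccccppcccpSpp⇒ccccccppcccpcccpp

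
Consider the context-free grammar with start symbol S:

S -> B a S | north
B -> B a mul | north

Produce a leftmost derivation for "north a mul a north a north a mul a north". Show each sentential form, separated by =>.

S => B a S => B a mul a S => north a mul a S => north a mul a B a S => north a mul a north a S => north a mul a north a B a S => north a mul a north a B a mul a S => north a mul a north a north a mul a S => north a mul a north a north a mul a north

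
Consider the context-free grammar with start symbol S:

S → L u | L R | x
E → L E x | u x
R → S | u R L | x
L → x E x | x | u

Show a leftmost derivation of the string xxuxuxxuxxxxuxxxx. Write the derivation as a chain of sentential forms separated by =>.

S => LR => xExR => xLExxR => xxExExxR => xxLExxExxR => xxuExxExxR => xxuLExxxExxR => xxuxExExxxExxR => xxuxuxxExxxExxR => xxuxuxxuxxxxExxR => xxuxuxxuxxxxuxxxR => xxuxuxxuxxxxuxxxx

S => LR   [S → L R]
LR => xExR   [L → x E x]
xExR => xLExxR   [E → L E x]
xLExxR => xxExExxR   [L → x E x]
xxExExxR => xxLExxExxR   [E → L E x]
xxLExxExxR => xxuExxExxR   [L → u]
xxuExxExxR => xxuLExxxExxR   [E → L E x]
xxuLExxxExxR => xxuxExExxxExxR   [L → x E x]
xxuxExExxxExxR => xxuxuxxExxxExxR   [E → u x]
xxuxuxxExxxExxR => xxuxuxxuxxxxExxR   [E → u x]
xxuxuxxuxxxxExxR => xxuxuxxuxxxxuxxxR   [E → u x]
xxuxuxxuxxxxuxxxR => xxuxuxxuxxxxuxxxx   [R → x]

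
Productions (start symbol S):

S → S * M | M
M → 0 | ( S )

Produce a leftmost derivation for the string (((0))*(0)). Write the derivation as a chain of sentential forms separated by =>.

S => M   [S → M]
M => (S)   [M → ( S )]
(S) => (S*M)   [S → S * M]
(S*M) => (M*M)   [S → M]
(M*M) => ((S)*M)   [M → ( S )]
((S)*M) => ((M)*M)   [S → M]
((M)*M) => (((S))*M)   [M → ( S )]
(((S))*M) => (((M))*M)   [S → M]
(((M))*M) => (((0))*M)   [M → 0]
(((0))*M) => (((0))*(S))   [M → ( S )]
(((0))*(S)) => (((0))*(M))   [S → M]
(((0))*(M)) => (((0))*(0))   [M → 0]

S => M => (S) => (S*M) => (M*M) => ((S)*M) => ((M)*M) => (((S))*M) => (((M))*M) => (((0))*M) => (((0))*(S)) => (((0))*(M)) => (((0))*(0))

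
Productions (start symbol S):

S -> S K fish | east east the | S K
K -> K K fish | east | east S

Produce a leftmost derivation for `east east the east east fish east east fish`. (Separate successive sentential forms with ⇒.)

S ⇒ S K fish ⇒ S K K fish ⇒ S K K K fish ⇒ east east the K K K fish ⇒ east east the K K fish K K fish ⇒ east east the east K fish K K fish ⇒ east east the east east fish K K fish ⇒ east east the east east fish east K fish ⇒ east east the east east fish east east fish

S ⇒ S K fish   [S -> S K fish]
S K fish ⇒ S K K fish   [S -> S K]
S K K fish ⇒ S K K K fish   [S -> S K]
S K K K fish ⇒ east east the K K K fish   [S -> east east the]
east east the K K K fish ⇒ east east the K K fish K K fish   [K -> K K fish]
east east the K K fish K K fish ⇒ east east the east K fish K K fish   [K -> east]
east east the east K fish K K fish ⇒ east east the east east fish K K fish   [K -> east]
east east the east east fish K K fish ⇒ east east the east east fish east K fish   [K -> east]
east east the east east fish east K fish ⇒ east east the east east fish east east fish   [K -> east]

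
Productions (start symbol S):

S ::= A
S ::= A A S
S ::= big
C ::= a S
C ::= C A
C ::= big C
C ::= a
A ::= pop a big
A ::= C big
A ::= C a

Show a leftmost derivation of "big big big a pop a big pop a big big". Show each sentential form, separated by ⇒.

S ⇒ A   [S ::= A]
A ⇒ C big   [A ::= C big]
C big ⇒ C A big   [C ::= C A]
C A big ⇒ big C A big   [C ::= big C]
big C A big ⇒ big big C A big   [C ::= big C]
big big C A big ⇒ big big C A A big   [C ::= C A]
big big C A A big ⇒ big big big C A A big   [C ::= big C]
big big big C A A big ⇒ big big big a A A big   [C ::= a]
big big big a A A big ⇒ big big big a pop a big A big   [A ::= pop a big]
big big big a pop a big A big ⇒ big big big a pop a big pop a big big   [A ::= pop a big]

S ⇒ A ⇒ C big ⇒ C A big ⇒ big C A big ⇒ big big C A big ⇒ big big C A A big ⇒ big big big C A A big ⇒ big big big a A A big ⇒ big big big a pop a big A big ⇒ big big big a pop a big pop a big big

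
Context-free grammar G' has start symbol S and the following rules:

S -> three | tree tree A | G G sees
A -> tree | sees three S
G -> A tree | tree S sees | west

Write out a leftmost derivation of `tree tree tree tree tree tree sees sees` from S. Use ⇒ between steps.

S ⇒ G G sees   [S -> G G sees]
G G sees ⇒ A tree G sees   [G -> A tree]
A tree G sees ⇒ tree tree G sees   [A -> tree]
tree tree G sees ⇒ tree tree tree S sees sees   [G -> tree S sees]
tree tree tree S sees sees ⇒ tree tree tree tree tree A sees sees   [S -> tree tree A]
tree tree tree tree tree A sees sees ⇒ tree tree tree tree tree tree sees sees   [A -> tree]

S ⇒ G G sees ⇒ A tree G sees ⇒ tree tree G sees ⇒ tree tree tree S sees sees ⇒ tree tree tree tree tree A sees sees ⇒ tree tree tree tree tree tree sees sees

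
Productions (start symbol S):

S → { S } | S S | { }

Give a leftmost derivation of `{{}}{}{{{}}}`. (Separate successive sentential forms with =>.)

S => SS => SSS => {S}SS => {{}}SS => {{}}{}S => {{}}{}{S} => {{}}{}{{S}} => {{}}{}{{{}}}

S => SS   [S → S S]
SS => SSS   [S → S S]
SSS => {S}SS   [S → { S }]
{S}SS => {{}}SS   [S → { }]
{{}}SS => {{}}{}S   [S → { }]
{{}}{}S => {{}}{}{S}   [S → { S }]
{{}}{}{S} => {{}}{}{{S}}   [S → { S }]
{{}}{}{{S}} => {{}}{}{{{}}}   [S → { }]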